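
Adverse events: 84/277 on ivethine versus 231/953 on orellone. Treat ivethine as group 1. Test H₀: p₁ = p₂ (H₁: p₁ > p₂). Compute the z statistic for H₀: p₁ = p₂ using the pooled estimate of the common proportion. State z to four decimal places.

p̂₁ = 84/277 = 0.303249, p̂₂ = 231/953 = 0.242392.
Pooled p̂ = (84+231)/(277+953) = 315/1230 = 0.256098.
SE = √(p̂(1−p̂)(1/n₁+1/n₂)) = √(0.256098·0.743902·0.00465943) = √(0.000887675) = 0.029794.
z = (0.303249 − 0.242392)/0.029794 = 0.060857/0.029794 = 2.0426.

z = 2.0426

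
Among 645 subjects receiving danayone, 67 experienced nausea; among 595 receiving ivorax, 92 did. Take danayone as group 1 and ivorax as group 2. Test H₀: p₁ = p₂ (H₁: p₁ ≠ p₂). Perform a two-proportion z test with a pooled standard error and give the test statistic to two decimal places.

z = -2.67

p̂₁ = 67/645 = 0.1039, p̂₂ = 92/595 = 0.1546.
Pooled p̂ = (67+92)/(645+595) = 159/1240 = 0.1282.
SE = √(p̂(1−p̂)(1/n₁+1/n₂)) = √(0.1282·0.8718·0.00323106) = √(0.000361181) = 0.0190.
z = (0.1039 − 0.1546)/0.0190 = -0.0507/0.0190 = -2.67.
p-value = 2·P(Z > 2.670) ≈ 0.0076.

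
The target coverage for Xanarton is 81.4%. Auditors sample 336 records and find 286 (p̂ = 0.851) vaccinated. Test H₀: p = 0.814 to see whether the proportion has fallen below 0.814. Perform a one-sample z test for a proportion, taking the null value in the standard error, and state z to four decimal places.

z = 1.7520

p̂ = 286/336 ≈ 0.8511905.
SE = √(p₀(1−p₀)/n) = √(0.1514/336) = 0.0212275.
z = (0.8511905 − 0.814)/0.0212275 = 0.0371905/0.0212275 = 1.7520.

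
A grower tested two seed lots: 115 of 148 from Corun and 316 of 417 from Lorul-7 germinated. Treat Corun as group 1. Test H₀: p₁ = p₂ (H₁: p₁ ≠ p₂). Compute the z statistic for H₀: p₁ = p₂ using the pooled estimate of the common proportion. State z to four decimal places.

z = 0.4726

p̂₁ = 115/148 = 0.777027, p̂₂ = 316/417 = 0.757794.
Pooled p̂ = (115+316)/(148+417) = 431/565 = 0.762832.
SE = √(0.180919 × 0.00915484) = 0.040698.
z = (0.777027 − 0.757794)/0.040698 = 0.019233/0.040698 = 0.4726.
p-value = 2·P(Z > 0.473) ≈ 0.6365.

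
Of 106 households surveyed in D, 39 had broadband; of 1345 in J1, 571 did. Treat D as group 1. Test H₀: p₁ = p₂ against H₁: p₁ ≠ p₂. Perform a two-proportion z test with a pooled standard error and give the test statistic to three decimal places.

p̂₁ = 39/106 ≈ 0.36792, p̂₂ = 571/1345 ≈ 0.42454.
Pooled p̂ = (39+571)/(106+1345) = 610/1451 = 0.42040.
SE = √(p̂(1−p̂)(1/n₁+1/n₂)) = √(0.42040·0.57960·0.0101775) = √(0.00247988) = 0.04980.
z = (0.36792 − 0.42454)/0.04980 = -0.05662/0.04980 = -1.137.
p-value = 2·P(Z > 1.137) ≈ 0.2556.

z = -1.137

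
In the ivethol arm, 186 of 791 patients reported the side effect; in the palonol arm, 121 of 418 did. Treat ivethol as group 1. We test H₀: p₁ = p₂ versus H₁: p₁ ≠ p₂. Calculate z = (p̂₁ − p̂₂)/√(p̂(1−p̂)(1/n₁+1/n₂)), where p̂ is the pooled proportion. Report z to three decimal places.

p̂₁ = 186/791 ≈ 0.23515, p̂₂ = 121/418 ≈ 0.28947.
Pooled p̂ = (186+121)/(791+418) = 307/1209 = 0.25393.
SE = √(0.189449 × 0.00365657) = 0.02632.
z = (0.23515 − 0.28947)/0.02632 = -0.05432/0.02632 = -2.064.
Two-sided p-value ≈ 2·Φ(−2.064) = 0.0390.

z = -2.064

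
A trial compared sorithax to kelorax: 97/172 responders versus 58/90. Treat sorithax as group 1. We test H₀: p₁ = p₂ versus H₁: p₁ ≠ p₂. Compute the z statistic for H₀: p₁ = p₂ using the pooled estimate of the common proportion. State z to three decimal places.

p̂₁ = 97/172 ≈ 0.56395, p̂₂ = 58/90 ≈ 0.64444.
Pooled p̂ = (97+58)/(172+90) = 155/262 = 0.59160.
SE = √(0.241609 × 0.0169251) = 0.06395.
z = (0.56395 − 0.64444)/0.06395 = -0.08049/0.06395 = -1.259.
Two-sided p-value ≈ 2·Φ(−1.259) = 0.2081.

z = -1.259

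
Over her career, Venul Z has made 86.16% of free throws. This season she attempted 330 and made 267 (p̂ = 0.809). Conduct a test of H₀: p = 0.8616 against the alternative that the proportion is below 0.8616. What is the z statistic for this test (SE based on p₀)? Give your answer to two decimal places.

p̂ = 267/330 = 0.8091.
SE = √(p₀(1−p₀)/n) = √(0.11925/330) = 0.0190.
z = (0.8091 − 0.8616)/0.0190 = -0.0525/0.0190 = -2.76.
p-value = P(Z < -2.762) ≈ 0.0029.

z = -2.76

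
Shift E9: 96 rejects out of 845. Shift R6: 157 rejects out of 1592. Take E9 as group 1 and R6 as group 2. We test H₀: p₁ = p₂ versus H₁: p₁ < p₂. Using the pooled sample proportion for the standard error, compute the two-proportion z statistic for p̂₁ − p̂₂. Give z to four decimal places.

p̂₁ = 96/845 ≈ 0.113609, p̂₂ = 157/1592 ≈ 0.098618.
Pooled p̂ = (96+157)/(845+1592) = 253/2437 = 0.103816.
SE = √(0.0930384 × 0.00181157) = 0.012983.
z = (0.113609 − 0.098618)/0.012983 = 0.014991/0.012983 = 1.1547.
p-value = P(Z < 1.155) ≈ 0.8759.

z = 1.1547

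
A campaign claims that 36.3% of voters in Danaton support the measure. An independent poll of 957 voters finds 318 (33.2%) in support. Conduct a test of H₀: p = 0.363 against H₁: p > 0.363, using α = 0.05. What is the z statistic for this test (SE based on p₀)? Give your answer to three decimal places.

z = -1.976

p̂ = 318/957 = 0.33229.
SE = √(p₀(1−p₀)/n) = √(0.23123/957) = 0.01554.
z = (0.33229 − 0.363)/0.01554 = -0.03071/0.01554 = -1.976.
p-value = P(Z > -1.976) ≈ 0.9759. With α = 0.05, fail to reject H₀.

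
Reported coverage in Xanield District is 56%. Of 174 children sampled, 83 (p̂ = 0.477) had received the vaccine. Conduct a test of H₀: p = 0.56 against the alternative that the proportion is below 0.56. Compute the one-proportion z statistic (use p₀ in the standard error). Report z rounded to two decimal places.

z = -2.21

p̂ = 83/174 = 0.4770.
SE = √(p₀(1−p₀)/n) = √(0.2464/174) = 0.0376.
z = (0.4770 − 0.56)/0.0376 = -0.0830/0.0376 = -2.21.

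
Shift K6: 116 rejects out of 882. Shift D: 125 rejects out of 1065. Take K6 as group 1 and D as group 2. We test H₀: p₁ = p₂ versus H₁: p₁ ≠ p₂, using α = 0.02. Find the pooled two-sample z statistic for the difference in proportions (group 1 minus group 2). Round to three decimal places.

p̂₁ = 116/882 ≈ 0.13152, p̂₂ = 125/1065 ≈ 0.11737.
Pooled p̂ = (116+125)/(882+1065) = 241/1947 = 0.12378.
SE = √(p̂(1−p̂)(1/n₁+1/n₂)) = √(0.12378·0.87622·0.00207275) = √(0.000224808) = 0.01499.
z = (0.13152 − 0.11737)/0.01499 = 0.01415/0.01499 = 0.944.
Two-sided p-value ≈ 2·Φ(−0.944) = 0.3454; since p > α = 0.02, fail to reject H₀.

z = 0.944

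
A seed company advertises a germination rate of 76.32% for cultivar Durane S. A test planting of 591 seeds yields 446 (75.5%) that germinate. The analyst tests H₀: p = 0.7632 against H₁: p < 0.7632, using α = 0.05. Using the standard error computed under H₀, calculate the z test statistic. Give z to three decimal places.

z = -0.489

p̂ = 446/591 = 0.75465.
SE = √(p₀(1−p₀)/n) = √(0.18073/591) = 0.01749.
z = (0.75465 − 0.7632)/0.01749 = -0.00855/0.01749 = -0.489.
p-value = P(Z < -0.489) ≈ 0.3125. With α = 0.05, fail to reject H₀.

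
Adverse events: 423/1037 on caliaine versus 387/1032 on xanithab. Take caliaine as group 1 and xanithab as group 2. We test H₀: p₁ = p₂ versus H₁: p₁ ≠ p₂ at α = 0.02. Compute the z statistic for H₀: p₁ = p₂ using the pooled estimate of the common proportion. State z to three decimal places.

z = 1.533

p̂₁ = 423/1037 ≈ 0.407907, p̂₂ = 387/1032 ≈ 0.375000.
Pooled p̂ = (423+387)/(1037+1032) = 810/2069 = 0.391493.
SE = √(0.238226 × 0.00193331) = 0.021461.
z = (0.407907 − 0.375000)/0.021461 = 0.032907/0.021461 = 1.533.
p-value = 2·P(Z > 1.533) ≈ 0.1252, so at α = 0.02 we fail to reject H₀.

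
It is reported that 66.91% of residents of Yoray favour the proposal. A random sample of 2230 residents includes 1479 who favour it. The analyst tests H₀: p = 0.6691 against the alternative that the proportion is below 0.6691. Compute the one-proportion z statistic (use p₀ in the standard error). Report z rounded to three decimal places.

p̂ = 1479/2230 = 0.66323.
Under H₀, SE = √(0.6691·0.3309/2230) = √(9.92848e-05) = 0.00996.
z = (0.66323 − 0.6691)/0.00996 = -0.00587/0.00996 = -0.589.

z = -0.589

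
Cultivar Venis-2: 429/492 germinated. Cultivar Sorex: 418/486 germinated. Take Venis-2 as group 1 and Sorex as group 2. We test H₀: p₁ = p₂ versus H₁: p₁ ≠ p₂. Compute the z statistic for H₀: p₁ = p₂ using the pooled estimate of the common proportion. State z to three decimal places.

z = 0.545

p̂₁ = 429/492 ≈ 0.87195, p̂₂ = 418/486 ≈ 0.86008.
Pooled p̂ = (429+418)/(492+486) = 847/978 = 0.86605.
SE = √(0.116005 × 0.00409013) = 0.02178.
z = (0.87195 − 0.86008)/0.02178 = 0.01187/0.02178 = 0.545.
p-value = 2·P(Z > 0.545) ≈ 0.5858.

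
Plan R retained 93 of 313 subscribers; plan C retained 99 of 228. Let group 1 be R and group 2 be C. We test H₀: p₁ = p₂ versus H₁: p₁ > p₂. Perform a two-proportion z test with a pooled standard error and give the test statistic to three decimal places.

p̂₁ = 93/313 ≈ 0.29712, p̂₂ = 99/228 ≈ 0.43421.
Pooled p̂ = (93+99)/(313+228) = 192/541 = 0.35490.
SE = √(p̂(1−p̂)(1/n₁+1/n₂)) = √(0.35490·0.64510·0.00758085) = √(0.0017356) = 0.04166.
z = (0.29712 − 0.43421)/0.04166 = -0.13709/0.04166 = -3.291.

z = -3.291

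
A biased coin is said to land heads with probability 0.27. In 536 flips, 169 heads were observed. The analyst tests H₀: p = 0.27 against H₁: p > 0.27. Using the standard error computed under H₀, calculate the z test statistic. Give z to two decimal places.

z = 2.36

p̂ = 169/536 ≈ 0.3153.
SE = √(p₀(1−p₀)/n) = √(0.1971/536) = 0.0192.
z = (0.3153 − 0.27)/0.0192 = 0.0453/0.0192 = 2.36.
p-value = P(Z > 2.362) ≈ 0.0091.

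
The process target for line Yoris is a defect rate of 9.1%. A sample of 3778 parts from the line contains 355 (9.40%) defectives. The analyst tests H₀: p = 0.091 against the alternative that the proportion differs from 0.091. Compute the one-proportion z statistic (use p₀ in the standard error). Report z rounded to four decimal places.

p̂ = 355/3778 = 0.093965.
SE = √(p₀(1−p₀)/n) = √(0.082719/3778) = 0.004679.
z = (0.093965 − 0.091)/0.004679 = 0.002965/0.004679 = 0.6337.
Two-sided p-value ≈ 2·Φ(−0.634) = 0.5263.

z = 0.6337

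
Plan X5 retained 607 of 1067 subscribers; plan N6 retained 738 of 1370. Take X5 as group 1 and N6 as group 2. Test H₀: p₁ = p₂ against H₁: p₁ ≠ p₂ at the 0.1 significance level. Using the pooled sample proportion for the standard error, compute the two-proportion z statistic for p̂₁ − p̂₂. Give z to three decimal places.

p̂₁ = 607/1067 = 0.56888, p̂₂ = 738/1370 = 0.53869.
Pooled p̂ = (607+738)/(1067+1370) = 1345/2437 = 0.55191.
SE = √(p̂(1−p̂)(1/n₁+1/n₂)) = √(0.55191·0.44809·0.00166713) = √(0.000412292) = 0.02030.
z = (0.56888 − 0.53869)/0.02030 = 0.03019/0.02030 = 1.487.
p-value = 2·P(Z > 1.487) ≈ 0.1369; since p > α = 0.1, fail to reject H₀.

z = 1.487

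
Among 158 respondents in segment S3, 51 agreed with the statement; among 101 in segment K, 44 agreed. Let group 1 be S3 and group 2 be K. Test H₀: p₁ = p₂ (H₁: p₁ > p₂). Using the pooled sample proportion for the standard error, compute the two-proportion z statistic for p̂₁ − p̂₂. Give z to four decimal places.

p̂₁ = 51/158 ≈ 0.322785, p̂₂ = 44/101 ≈ 0.435644.
Pooled p̂ = (51+44)/(158+101) = 95/259 = 0.366795.
SE = √(0.232257 × 0.0162301) = 0.061397.
z = (0.322785 − 0.435644)/0.061397 = -0.112859/0.061397 = -1.8382.
p-value = P(Z > -1.838) ≈ 0.9670.

z = -1.8382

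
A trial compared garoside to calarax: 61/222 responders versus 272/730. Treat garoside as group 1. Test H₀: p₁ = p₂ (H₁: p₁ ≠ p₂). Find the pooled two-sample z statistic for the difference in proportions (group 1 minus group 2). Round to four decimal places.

z = -2.6764

p̂₁ = 61/222 = 0.274775, p̂₂ = 272/730 = 0.372603.
Pooled p̂ = (61+272)/(222+730) = 333/952 = 0.349790.
SE = √(0.227437 × 0.00587437) = 0.036552.
z = (0.274775 − 0.372603)/0.036552 = -0.097828/0.036552 = -2.6764.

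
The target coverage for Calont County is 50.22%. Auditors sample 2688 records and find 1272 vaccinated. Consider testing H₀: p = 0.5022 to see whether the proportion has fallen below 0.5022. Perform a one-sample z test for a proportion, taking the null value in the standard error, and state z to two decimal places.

z = -3.01

p̂ = 1272/2688 = 0.47321.
Under H₀, SE = √(0.5022·0.4978/2688) = √(9.30042e-05) = 0.00964.
z = (0.47321 − 0.5022)/0.00964 = -0.02899/0.00964 = -3.01.
p-value = P(Z < -3.006) ≈ 0.0013.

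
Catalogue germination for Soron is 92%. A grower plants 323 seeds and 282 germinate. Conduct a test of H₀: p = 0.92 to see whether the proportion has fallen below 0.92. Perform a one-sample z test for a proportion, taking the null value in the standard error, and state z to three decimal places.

p̂ = 282/323 = 0.873065.
SE = √(p₀(1−p₀)/n) = √(0.0736/323) = 0.015095.
z = (0.873065 − 0.92)/0.015095 = -0.046935/0.015095 = -3.109.
p-value = P(Z < -3.109) ≈ 0.0009.

z = -3.109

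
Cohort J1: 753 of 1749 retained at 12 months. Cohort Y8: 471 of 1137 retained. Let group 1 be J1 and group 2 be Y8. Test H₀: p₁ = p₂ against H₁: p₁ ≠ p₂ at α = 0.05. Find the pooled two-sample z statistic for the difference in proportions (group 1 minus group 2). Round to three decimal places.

z = 0.865

p̂₁ = 753/1749 ≈ 0.43053, p̂₂ = 471/1137 ≈ 0.41425.
Pooled p̂ = (753+471)/(1749+1137) = 1224/2886 = 0.42412.
SE = √(p̂(1−p̂)(1/n₁+1/n₂)) = √(0.42412·0.57588·0.00145126) = √(0.000354459) = 0.01883.
z = (0.43053 − 0.41425)/0.01883 = 0.01628/0.01883 = 0.865.
Two-sided p-value ≈ 2·Φ(−0.865) = 0.3871; since p > α = 0.05, fail to reject H₀.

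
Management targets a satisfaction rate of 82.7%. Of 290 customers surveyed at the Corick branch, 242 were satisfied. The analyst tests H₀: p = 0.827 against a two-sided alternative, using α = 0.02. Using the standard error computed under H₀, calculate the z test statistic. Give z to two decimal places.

p̂ = 242/290 ≈ 0.8345.
Under H₀, SE = √(0.827·0.173/290) = √(0.000493348) = 0.0222.
z = (0.8345 − 0.827)/0.0222 = 0.0075/0.0222 = 0.34.
p-value = 2·P(Z > 0.337) ≈ 0.7362. With α = 0.02, fail to reject H₀.

z = 0.34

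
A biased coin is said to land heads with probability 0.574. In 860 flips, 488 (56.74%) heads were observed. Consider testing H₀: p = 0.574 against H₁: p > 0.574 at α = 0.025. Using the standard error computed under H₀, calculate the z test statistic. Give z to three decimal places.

p̂ = 488/860 = 0.56744.
Under H₀, SE = √(0.574·0.426/860) = √(0.00028433) = 0.01686.
z = (0.56744 − 0.574)/0.01686 = -0.00656/0.01686 = -0.389.
p-value = P(Z > -0.389) ≈ 0.6513, so at α = 0.025 we fail to reject H₀.

z = -0.389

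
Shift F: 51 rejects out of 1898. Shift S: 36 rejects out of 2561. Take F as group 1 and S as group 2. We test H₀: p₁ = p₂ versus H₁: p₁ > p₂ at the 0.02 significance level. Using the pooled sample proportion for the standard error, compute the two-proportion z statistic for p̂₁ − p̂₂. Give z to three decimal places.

p̂₁ = 51/1898 ≈ 0.026870, p̂₂ = 36/2561 ≈ 0.014057.
Pooled p̂ = (51+36)/(1898+2561) = 87/4459 = 0.019511.
SE = √(0.0191304 × 0.000917343) = 0.004189.
z = (0.026870 − 0.014057)/0.004189 = 0.012813/0.004189 = 3.059.
p-value = P(Z > 3.059) ≈ 0.0011. With α = 0.02, reject H₀.

z = 3.059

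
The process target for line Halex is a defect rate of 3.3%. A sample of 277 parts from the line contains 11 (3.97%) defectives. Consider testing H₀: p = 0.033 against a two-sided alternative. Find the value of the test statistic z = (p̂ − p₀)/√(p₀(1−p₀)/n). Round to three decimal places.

p̂ = 11/277 ≈ 0.03971.
SE = √(p₀(1−p₀)/n) = √(0.031911/277) = 0.01073.
z = (0.03971 − 0.033)/0.01073 = 0.00671/0.01073 = 0.625.

z = 0.625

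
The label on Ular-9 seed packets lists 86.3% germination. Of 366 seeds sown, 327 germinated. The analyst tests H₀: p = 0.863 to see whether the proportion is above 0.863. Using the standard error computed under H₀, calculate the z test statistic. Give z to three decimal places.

z = 1.694

p̂ = 327/366 = 0.89344.
Under H₀, SE = √(0.863·0.137/366) = √(0.000323036) = 0.01797.
z = (0.89344 − 0.863)/0.01797 = 0.03044/0.01797 = 1.694.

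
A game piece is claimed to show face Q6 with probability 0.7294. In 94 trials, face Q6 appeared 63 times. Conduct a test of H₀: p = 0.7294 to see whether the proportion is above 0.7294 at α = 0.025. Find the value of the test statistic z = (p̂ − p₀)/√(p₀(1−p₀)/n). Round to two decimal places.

z = -1.29

p̂ = 63/94 ≈ 0.6702.
Under H₀, SE = √(0.7294·0.2706/94) = √(0.00209974) = 0.0458.
z = (0.6702 − 0.7294)/0.0458 = -0.0592/0.0458 = -1.29.
p-value = P(Z > -1.292) ≈ 0.9018, so at α = 0.025 we fail to reject H₀.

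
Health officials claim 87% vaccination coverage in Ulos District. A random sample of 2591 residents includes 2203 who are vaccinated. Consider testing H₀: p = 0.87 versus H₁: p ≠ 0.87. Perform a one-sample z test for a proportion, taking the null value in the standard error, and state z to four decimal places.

z = -2.9892

p̂ = 2203/2591 ≈ 0.8502509.
Under H₀, SE = √(0.87·0.13/2591) = √(4.36511e-05) = 0.0066069.
z = (0.8502509 − 0.87)/0.0066069 = -0.0197491/0.0066069 = -2.9892.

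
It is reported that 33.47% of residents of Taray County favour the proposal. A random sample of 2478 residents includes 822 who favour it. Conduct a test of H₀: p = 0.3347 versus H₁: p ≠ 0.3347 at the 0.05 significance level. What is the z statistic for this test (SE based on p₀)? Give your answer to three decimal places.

p̂ = 822/2478 ≈ 0.33172.
SE = √(p₀(1−p₀)/n) = √(0.22268/2478) = 0.00948.
z = (0.33172 − 0.3347)/0.00948 = -0.00298/0.00948 = -0.314.
Two-sided p-value ≈ 2·Φ(−0.314) = 0.7532; since p > α = 0.05, fail to reject H₀.

z = -0.314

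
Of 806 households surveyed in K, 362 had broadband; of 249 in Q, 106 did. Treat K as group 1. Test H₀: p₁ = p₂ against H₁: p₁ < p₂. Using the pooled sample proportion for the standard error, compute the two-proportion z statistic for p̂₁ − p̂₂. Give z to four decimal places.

z = 0.6504

p̂₁ = 362/806 = 0.449132, p̂₂ = 106/249 = 0.425703.
Pooled p̂ = (362+106)/(806+249) = 468/1055 = 0.443602.
SE = √(0.246819 × 0.00525676) = 0.036020.
z = (0.449132 − 0.425703)/0.036020 = 0.023429/0.036020 = 0.6504.
p-value = P(Z < 0.650) ≈ 0.7423.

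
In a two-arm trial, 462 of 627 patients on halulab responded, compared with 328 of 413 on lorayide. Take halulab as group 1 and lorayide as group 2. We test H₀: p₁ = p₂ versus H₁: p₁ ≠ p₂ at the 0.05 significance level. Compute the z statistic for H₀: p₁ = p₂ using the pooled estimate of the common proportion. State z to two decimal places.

z = -2.12

p̂₁ = 462/627 ≈ 0.7368, p̂₂ = 328/413 ≈ 0.7942.
Pooled p̂ = (462+328)/(627+413) = 790/1040 = 0.7596.
SE = √(0.1826 × 0.0040162) = 0.0271.
z = (0.7368 − 0.7942)/0.0271 = -0.0574/0.0271 = -2.12.
p-value = 2·P(Z > 2.118) ≈ 0.0342. With α = 0.05, reject H₀.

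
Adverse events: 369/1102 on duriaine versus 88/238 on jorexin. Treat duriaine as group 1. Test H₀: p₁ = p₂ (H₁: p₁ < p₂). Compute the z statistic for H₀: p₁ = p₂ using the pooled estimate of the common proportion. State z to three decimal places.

z = -1.030

p̂₁ = 369/1102 ≈ 0.33485, p̂₂ = 88/238 ≈ 0.36975.
Pooled p̂ = (369+88)/(1102+238) = 457/1340 = 0.34104.
SE = √(p̂(1−p̂)(1/n₁+1/n₂)) = √(0.34104·0.65896·0.00510912) = √(0.00114819) = 0.03388.
z = (0.33485 − 0.36975)/0.03388 = -0.03490/0.03388 = -1.030.
p-value = P(Z < -1.030) ≈ 0.1515.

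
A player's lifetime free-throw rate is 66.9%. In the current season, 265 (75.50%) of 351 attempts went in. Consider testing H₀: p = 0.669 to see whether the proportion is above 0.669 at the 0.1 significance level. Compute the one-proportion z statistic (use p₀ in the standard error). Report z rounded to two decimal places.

z = 3.42

p̂ = 265/351 ≈ 0.75499.
Under H₀, SE = √(0.669·0.331/351) = √(0.00063088) = 0.02512.
z = (0.75499 − 0.669)/0.02512 = 0.08599/0.02512 = 3.42.
p-value = P(Z > 3.423) ≈ 0.0003, so at α = 0.1 we reject H₀.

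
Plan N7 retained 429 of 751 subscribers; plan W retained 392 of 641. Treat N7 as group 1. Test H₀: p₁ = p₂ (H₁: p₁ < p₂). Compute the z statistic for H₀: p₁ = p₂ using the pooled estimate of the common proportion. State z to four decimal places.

p̂₁ = 429/751 = 0.571238, p̂₂ = 392/641 = 0.611544.
Pooled p̂ = (429+392)/(751+641) = 821/1392 = 0.589799.
SE = √(0.241936 × 0.00289162) = 0.026450.
z = (0.571238 − 0.611544)/0.026450 = -0.040306/0.026450 = -1.5239.
p-value = P(Z < -1.524) ≈ 0.0638.

z = -1.5239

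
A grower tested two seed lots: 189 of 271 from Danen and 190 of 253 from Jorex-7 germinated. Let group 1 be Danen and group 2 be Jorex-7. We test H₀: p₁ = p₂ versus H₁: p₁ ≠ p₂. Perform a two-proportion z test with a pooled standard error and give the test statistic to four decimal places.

z = -1.3697

p̂₁ = 189/271 ≈ 0.6974170, p̂₂ = 190/253 ≈ 0.7509881.
Pooled p̂ = (189+190)/(271+253) = 379/524 = 0.7232824.
SE = √(0.200145 × 0.00764261) = 0.0391105.
z = (0.6974170 − 0.7509881)/0.0391105 = -0.0535711/0.0391105 = -1.3697.
p-value = 2·P(Z > 1.370) ≈ 0.1708.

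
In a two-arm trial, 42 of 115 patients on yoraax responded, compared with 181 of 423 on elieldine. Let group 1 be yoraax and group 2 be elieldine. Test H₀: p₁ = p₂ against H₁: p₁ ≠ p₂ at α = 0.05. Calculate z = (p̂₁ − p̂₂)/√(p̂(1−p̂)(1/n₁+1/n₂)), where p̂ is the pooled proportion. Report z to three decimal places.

z = -1.210

p̂₁ = 42/115 = 0.36522, p̂₂ = 181/423 = 0.42790.
Pooled p̂ = (42+181)/(115+423) = 223/538 = 0.41450.
SE = √(p̂(1−p̂)(1/n₁+1/n₂)) = √(0.41450·0.58550·0.0110597) = √(0.00268408) = 0.05181.
z = (0.36522 − 0.42790)/0.05181 = -0.06268/0.05181 = -1.210.
Two-sided p-value ≈ 2·Φ(−1.210) = 0.2263, so at α = 0.05 we fail to reject H₀.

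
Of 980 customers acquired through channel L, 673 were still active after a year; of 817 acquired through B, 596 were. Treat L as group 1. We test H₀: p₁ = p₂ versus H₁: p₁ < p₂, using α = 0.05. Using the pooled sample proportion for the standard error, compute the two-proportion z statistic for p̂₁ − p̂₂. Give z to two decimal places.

p̂₁ = 673/980 ≈ 0.6867, p̂₂ = 596/817 ≈ 0.7295.
Pooled p̂ = (673+596)/(980+817) = 1269/1797 = 0.7062.
SE = √(0.207491 × 0.0022444) = 0.0216.
z = (0.6867 − 0.7295)/0.0216 = -0.0428/0.0216 = -1.98.
p-value = P(Z < -1.982) ≈ 0.0238. With α = 0.05, reject H₀.

z = -1.98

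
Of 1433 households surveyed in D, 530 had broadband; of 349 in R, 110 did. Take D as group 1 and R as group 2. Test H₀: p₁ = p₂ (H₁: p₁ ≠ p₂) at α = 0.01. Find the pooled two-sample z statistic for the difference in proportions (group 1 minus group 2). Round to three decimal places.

p̂₁ = 530/1433 = 0.36985, p̂₂ = 110/349 = 0.31519.
Pooled p̂ = (530+110)/(1433+349) = 640/1782 = 0.35915.
SE = √(0.23016 × 0.00356317) = 0.02864.
z = (0.36985 − 0.31519)/0.02864 = 0.05466/0.02864 = 1.909.
Two-sided p-value ≈ 2·Φ(−1.909) = 0.0563; since p > α = 0.01, fail to reject H₀.

z = 1.909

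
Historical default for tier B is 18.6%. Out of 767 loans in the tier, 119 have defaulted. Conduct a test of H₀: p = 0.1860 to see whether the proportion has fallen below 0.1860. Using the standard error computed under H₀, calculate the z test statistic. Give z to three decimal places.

p̂ = 119/767 ≈ 0.15515.
Under H₀, SE = √(0.186·0.814/767) = √(0.000197398) = 0.01405.
z = (0.15515 − 0.186)/0.01405 = -0.03085/0.01405 = -2.196.

z = -2.196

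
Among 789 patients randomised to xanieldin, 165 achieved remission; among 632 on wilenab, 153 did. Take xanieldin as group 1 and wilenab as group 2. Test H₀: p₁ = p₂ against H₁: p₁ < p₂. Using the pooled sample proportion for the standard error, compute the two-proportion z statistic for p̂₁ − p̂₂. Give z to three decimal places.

p̂₁ = 165/789 ≈ 0.209125, p̂₂ = 153/632 ≈ 0.242089.
Pooled p̂ = (165+153)/(789+632) = 318/1421 = 0.223786.
SE = √(0.173706 × 0.00284971) = 0.022249.
z = (0.209125 − 0.242089)/0.022249 = -0.032964/0.022249 = -1.482.

z = -1.482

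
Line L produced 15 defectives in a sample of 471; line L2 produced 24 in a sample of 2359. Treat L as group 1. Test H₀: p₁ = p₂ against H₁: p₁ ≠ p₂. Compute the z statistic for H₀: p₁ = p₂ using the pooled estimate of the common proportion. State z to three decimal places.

p̂₁ = 15/471 ≈ 0.0318471, p̂₂ = 24/2359 ≈ 0.0101738.
Pooled p̂ = (15+24)/(471+2359) = 39/2830 = 0.0137809.
SE = √(p̂(1−p̂)(1/n₁+1/n₂)) = √(0.0137809·0.9862191·0.00254705) = √(3.4617e-05) = 0.0058836.
z = (0.0318471 − 0.0101738)/0.0058836 = 0.0216733/0.0058836 = 3.684.

z = 3.684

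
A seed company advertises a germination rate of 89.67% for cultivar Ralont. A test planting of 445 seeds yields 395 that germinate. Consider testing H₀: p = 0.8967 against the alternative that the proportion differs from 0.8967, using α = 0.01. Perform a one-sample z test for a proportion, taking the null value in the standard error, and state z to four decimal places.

z = -0.6279

p̂ = 395/445 = 0.887640.
Standard error under H₀: √(0.8967×0.1033/445) = 0.014428.
z = (0.887640 − 0.8967)/0.014428 = -0.009060/0.014428 = -0.6279.
p-value = 2·P(Z > 0.628) ≈ 0.5300, so at α = 0.01 we fail to reject H₀.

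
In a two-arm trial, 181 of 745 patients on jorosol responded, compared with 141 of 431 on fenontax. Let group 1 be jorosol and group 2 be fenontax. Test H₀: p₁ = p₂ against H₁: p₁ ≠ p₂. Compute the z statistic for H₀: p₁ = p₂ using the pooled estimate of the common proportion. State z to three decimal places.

p̂₁ = 181/745 ≈ 0.24295, p̂₂ = 141/431 ≈ 0.32715.
Pooled p̂ = (181+141)/(745+431) = 322/1176 = 0.27381.
SE = √(0.198838 × 0.00366247) = 0.02699.
z = (0.24295 − 0.32715)/0.02699 = -0.08420/0.02699 = -3.120.

z = -3.120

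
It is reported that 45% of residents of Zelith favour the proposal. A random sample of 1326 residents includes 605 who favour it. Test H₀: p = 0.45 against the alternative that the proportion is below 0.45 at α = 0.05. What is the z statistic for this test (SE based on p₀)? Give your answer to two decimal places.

z = 0.46

p̂ = 605/1326 ≈ 0.4563.
SE = √(p₀(1−p₀)/n) = √(0.2475/1326) = 0.0137.
z = (0.4563 − 0.45)/0.0137 = 0.0063/0.0137 = 0.46.
p-value = P(Z < 0.458) ≈ 0.6766. With α = 0.05, fail to reject H₀.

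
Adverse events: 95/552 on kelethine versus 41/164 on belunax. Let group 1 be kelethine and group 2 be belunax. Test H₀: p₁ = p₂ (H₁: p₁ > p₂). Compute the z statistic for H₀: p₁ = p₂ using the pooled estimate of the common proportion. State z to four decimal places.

p̂₁ = 95/552 = 0.172101, p̂₂ = 41/164 = 0.250000.
Pooled p̂ = (95+41)/(552+164) = 136/716 = 0.189944.
SE = √(p̂(1−p̂)(1/n₁+1/n₂)) = √(0.189944·0.810056·0.00790916) = √(0.00121695) = 0.034885.
z = (0.172101 − 0.250000)/0.034885 = -0.077899/0.034885 = -2.2330.
p-value = P(Z > -2.233) ≈ 0.9872.

z = -2.2330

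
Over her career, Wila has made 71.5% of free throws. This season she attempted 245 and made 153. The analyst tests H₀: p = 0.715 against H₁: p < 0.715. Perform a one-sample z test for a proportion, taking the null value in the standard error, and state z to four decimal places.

p̂ = 153/245 ≈ 0.6244898.
Standard error under H₀: √(0.715×0.285/245) = 0.0288398.
z = (0.6244898 − 0.715)/0.0288398 = -0.0905102/0.0288398 = -3.1384.
p-value = P(Z < -3.138) ≈ 0.0008.

z = -3.1384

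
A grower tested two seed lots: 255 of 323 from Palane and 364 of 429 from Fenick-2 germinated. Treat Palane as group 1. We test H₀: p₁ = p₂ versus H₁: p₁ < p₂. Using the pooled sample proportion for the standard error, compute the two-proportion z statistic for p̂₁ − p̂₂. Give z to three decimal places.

p̂₁ = 255/323 = 0.78947, p̂₂ = 364/429 = 0.84848.
Pooled p̂ = (255+364)/(323+429) = 619/752 = 0.82314.
SE = √(p̂(1−p̂)(1/n₁+1/n₂)) = √(0.82314·0.17686·0.00542698) = √(0.000790068) = 0.02811.
z = (0.78947 − 0.84848)/0.02811 = -0.05901/0.02811 = -2.099.
p-value = P(Z < -2.099) ≈ 0.0179.

z = -2.099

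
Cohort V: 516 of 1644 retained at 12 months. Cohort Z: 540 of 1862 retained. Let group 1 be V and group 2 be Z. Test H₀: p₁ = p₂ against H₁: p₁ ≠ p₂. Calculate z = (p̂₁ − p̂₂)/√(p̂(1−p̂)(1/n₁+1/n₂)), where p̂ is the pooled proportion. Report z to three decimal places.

p̂₁ = 516/1644 ≈ 0.313869, p̂₂ = 540/1862 ≈ 0.290011.
Pooled p̂ = (516+540)/(1644+1862) = 1056/3506 = 0.301198.
SE = √(0.210478 × 0.00114533) = 0.015526.
z = (0.313869 − 0.290011)/0.015526 = 0.023858/0.015526 = 1.537.

z = 1.537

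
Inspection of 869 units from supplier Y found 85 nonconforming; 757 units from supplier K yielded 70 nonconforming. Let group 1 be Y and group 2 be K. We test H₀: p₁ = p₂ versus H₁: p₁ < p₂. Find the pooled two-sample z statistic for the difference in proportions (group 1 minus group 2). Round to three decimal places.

p̂₁ = 85/869 = 0.09781, p̂₂ = 70/757 = 0.09247.
Pooled p̂ = (85+70)/(869+757) = 155/1626 = 0.09533.
SE = √(0.0862389 × 0.00247175) = 0.01460.
z = (0.09781 − 0.09247)/0.01460 = 0.00534/0.01460 = 0.366.
p-value = P(Z < 0.366) ≈ 0.6428.

z = 0.366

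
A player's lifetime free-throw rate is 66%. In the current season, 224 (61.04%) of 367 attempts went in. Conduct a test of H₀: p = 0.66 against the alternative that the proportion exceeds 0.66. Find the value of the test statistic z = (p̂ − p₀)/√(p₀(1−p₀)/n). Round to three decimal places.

z = -2.008

p̂ = 224/367 = 0.61035.
SE = √(p₀(1−p₀)/n) = √(0.2244/367) = 0.02473.
z = (0.61035 − 0.66)/0.02473 = -0.04965/0.02473 = -2.008.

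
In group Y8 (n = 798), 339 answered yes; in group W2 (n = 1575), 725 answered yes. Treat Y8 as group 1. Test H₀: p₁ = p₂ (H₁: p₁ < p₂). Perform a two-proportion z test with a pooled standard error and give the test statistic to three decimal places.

p̂₁ = 339/798 ≈ 0.42481, p̂₂ = 725/1575 ≈ 0.46032.
Pooled p̂ = (339+725)/(798+1575) = 1064/2373 = 0.44838.
SE = √(p̂(1−p̂)(1/n₁+1/n₂)) = √(0.44838·0.55162·0.00188805) = √(0.000466982) = 0.02161.
z = (0.42481 − 0.46032)/0.02161 = -0.03551/0.02161 = -1.643.
p-value = P(Z < -1.643) ≈ 0.0502.

z = -1.643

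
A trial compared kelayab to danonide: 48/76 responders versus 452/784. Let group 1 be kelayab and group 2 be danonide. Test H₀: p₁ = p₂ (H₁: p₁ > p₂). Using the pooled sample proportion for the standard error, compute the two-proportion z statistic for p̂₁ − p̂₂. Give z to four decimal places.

z = 0.9288

p̂₁ = 48/76 = 0.631579, p̂₂ = 452/784 = 0.576531.
Pooled p̂ = (48+452)/(76+784) = 500/860 = 0.581395.
SE = √(0.243375 × 0.0144334) = 0.059268.
z = (0.631579 − 0.576531)/0.059268 = 0.055048/0.059268 = 0.9288.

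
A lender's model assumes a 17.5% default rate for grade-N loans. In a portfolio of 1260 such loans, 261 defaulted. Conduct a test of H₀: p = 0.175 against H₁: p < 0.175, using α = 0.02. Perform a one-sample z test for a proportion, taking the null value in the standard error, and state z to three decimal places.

z = 3.003

p̂ = 261/1260 = 0.207143.
SE = √(p₀(1−p₀)/n) = √(0.14437/1260) = 0.010704.
z = (0.207143 − 0.175)/0.010704 = 0.032143/0.010704 = 3.003.
p-value = P(Z < 3.003) ≈ 0.9987. With α = 0.02, fail to reject H₀.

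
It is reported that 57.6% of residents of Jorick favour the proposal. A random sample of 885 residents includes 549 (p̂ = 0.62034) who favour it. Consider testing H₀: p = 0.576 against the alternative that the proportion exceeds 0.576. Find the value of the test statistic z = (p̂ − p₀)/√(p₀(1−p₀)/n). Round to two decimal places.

z = 2.67

p̂ = 549/885 = 0.6203.
Standard error under H₀: √(0.576×0.424/885) = 0.0166.
z = (0.6203 − 0.576)/0.0166 = 0.0443/0.0166 = 2.67.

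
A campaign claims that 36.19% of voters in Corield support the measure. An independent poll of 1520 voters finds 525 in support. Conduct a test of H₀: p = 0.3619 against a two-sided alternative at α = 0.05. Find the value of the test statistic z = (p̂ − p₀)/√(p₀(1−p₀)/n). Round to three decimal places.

z = -1.339

p̂ = 525/1520 = 0.34539.
Under H₀, SE = √(0.3619·0.6381/1520) = √(0.000151927) = 0.01233.
z = (0.34539 − 0.3619)/0.01233 = -0.01651/0.01233 = -1.339.
Two-sided p-value ≈ 2·Φ(−1.339) = 0.1805, so at α = 0.05 we fail to reject H₀.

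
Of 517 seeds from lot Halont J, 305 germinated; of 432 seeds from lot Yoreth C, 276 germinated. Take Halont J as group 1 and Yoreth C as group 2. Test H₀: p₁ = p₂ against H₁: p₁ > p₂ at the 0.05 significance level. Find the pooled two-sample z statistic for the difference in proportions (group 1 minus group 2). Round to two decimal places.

z = -1.54

p̂₁ = 305/517 = 0.5899, p̂₂ = 276/432 = 0.6389.
Pooled p̂ = (305+276)/(517+432) = 581/949 = 0.6122.
SE = √(p̂(1−p̂)(1/n₁+1/n₂)) = √(0.6122·0.3878·0.00424905) = √(0.00100875) = 0.0318.
z = (0.5899 − 0.6389)/0.0318 = -0.0490/0.0318 = -1.54.
p-value = P(Z > -1.541) ≈ 0.9384; since p > α = 0.05, fail to reject H₀.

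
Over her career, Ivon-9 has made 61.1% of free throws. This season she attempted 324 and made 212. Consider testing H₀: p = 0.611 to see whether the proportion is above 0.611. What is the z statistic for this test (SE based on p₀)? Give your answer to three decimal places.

p̂ = 212/324 ≈ 0.654321.
Standard error under H₀: √(0.611×0.389/324) = 0.027085.
z = (0.654321 − 0.611)/0.027085 = 0.043321/0.027085 = 1.599.
p-value = P(Z > 1.599) ≈ 0.0549.

z = 1.599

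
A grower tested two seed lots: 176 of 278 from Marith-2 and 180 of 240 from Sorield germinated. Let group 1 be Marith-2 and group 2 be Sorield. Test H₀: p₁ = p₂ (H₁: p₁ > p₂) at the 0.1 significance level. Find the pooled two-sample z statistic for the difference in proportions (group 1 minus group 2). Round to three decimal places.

p̂₁ = 176/278 = 0.63309, p̂₂ = 180/240 = 0.75000.
Pooled p̂ = (176+180)/(278+240) = 356/518 = 0.68726.
SE = √(p̂(1−p̂)(1/n₁+1/n₂)) = √(0.68726·0.31274·0.00776379) = √(0.0016687) = 0.04085.
z = (0.63309 − 0.75000)/0.04085 = -0.11691/0.04085 = -2.862.
p-value = P(Z > -2.862) ≈ 0.9979, so at α = 0.1 we fail to reject H₀.

z = -2.862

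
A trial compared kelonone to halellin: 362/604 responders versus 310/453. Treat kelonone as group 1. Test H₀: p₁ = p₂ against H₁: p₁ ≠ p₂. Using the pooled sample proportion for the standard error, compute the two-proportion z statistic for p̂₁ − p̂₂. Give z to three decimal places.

z = -2.842

p̂₁ = 362/604 ≈ 0.59934, p̂₂ = 310/453 ≈ 0.68433.
Pooled p̂ = (362+310)/(604+453) = 672/1057 = 0.63576.
SE = √(0.231569 × 0.00386313) = 0.02991.
z = (0.59934 − 0.68433)/0.02991 = -0.08499/0.02991 = -2.842.
p-value = 2·P(Z > 2.842) ≈ 0.0045.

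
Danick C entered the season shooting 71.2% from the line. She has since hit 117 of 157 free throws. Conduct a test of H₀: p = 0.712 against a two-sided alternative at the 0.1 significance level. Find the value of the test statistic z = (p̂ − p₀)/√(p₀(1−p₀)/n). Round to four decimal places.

p̂ = 117/157 ≈ 0.745223.
Under H₀, SE = √(0.712·0.288/157) = √(0.00130609) = 0.036140.
z = (0.745223 − 0.712)/0.036140 = 0.033223/0.036140 = 0.9193.
p-value = 2·P(Z > 0.919) ≈ 0.3579, so at α = 0.1 we fail to reject H₀.

z = 0.9193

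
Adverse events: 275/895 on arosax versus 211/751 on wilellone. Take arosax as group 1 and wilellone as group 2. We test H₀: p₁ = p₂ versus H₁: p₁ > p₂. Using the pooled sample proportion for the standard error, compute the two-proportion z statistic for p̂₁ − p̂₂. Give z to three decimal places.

p̂₁ = 275/895 = 0.30726, p̂₂ = 211/751 = 0.28096.
Pooled p̂ = (275+211)/(895+751) = 486/1646 = 0.29526.
SE = √(0.208082 × 0.00244888) = 0.02257.
z = (0.30726 − 0.28096)/0.02257 = 0.02630/0.02257 = 1.165.
p-value = P(Z > 1.165) ≈ 0.1220.

z = 1.165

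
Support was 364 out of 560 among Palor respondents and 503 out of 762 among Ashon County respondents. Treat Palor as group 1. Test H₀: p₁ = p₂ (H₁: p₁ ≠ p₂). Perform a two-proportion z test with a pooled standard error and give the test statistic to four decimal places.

z = -0.3821

p̂₁ = 364/560 ≈ 0.650000, p̂₂ = 503/762 ≈ 0.660105.
Pooled p̂ = (364+503)/(560+762) = 867/1322 = 0.655825.
SE = √(0.225719 × 0.00309805) = 0.026444.
z = (0.650000 − 0.660105)/0.026444 = -0.010105/0.026444 = -0.3821.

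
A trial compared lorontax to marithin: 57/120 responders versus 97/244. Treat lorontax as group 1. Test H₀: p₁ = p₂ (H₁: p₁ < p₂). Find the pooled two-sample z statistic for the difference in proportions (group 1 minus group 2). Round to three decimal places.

p̂₁ = 57/120 ≈ 0.47500, p̂₂ = 97/244 ≈ 0.39754.
Pooled p̂ = (57+97)/(120+244) = 154/364 = 0.42308.
SE = √(0.244083 × 0.0124317) = 0.05509.
z = (0.47500 − 0.39754)/0.05509 = 0.07746/0.05509 = 1.406.

z = 1.406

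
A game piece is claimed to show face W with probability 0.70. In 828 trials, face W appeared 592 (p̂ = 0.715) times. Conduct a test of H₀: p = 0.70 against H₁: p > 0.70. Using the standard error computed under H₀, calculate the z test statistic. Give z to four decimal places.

p̂ = 592/828 ≈ 0.7149758.
Under H₀, SE = √(0.7·0.3/828) = √(0.000253623) = 0.0159256.
z = (0.7149758 − 0.7)/0.0159256 = 0.0149758/0.0159256 = 0.9404.

z = 0.9404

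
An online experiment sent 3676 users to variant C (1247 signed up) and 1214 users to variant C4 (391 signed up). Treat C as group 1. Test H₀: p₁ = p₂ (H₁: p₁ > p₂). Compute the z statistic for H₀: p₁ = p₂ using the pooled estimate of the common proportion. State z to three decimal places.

z = 1.098

p̂₁ = 1247/3676 ≈ 0.33923, p̂₂ = 391/1214 ≈ 0.32208.
Pooled p̂ = (1247+391)/(3676+1214) = 1638/4890 = 0.33497.
SE = √(p̂(1−p̂)(1/n₁+1/n₂)) = √(0.33497·0.66503·0.00109576) = √(0.000244096) = 0.01562.
z = (0.33923 − 0.32208)/0.01562 = 0.01715/0.01562 = 1.098.
p-value = P(Z > 1.098) ≈ 0.1361.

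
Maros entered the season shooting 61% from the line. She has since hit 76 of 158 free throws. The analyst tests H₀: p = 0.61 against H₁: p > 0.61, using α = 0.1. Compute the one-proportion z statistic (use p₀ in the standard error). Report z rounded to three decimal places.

p̂ = 76/158 = 0.48101.
SE = √(p₀(1−p₀)/n) = √(0.2379/158) = 0.03880.
z = (0.48101 − 0.61)/0.03880 = -0.12899/0.03880 = -3.324.
p-value = P(Z > -3.324) ≈ 0.9996, so at α = 0.1 we fail to reject H₀.

z = -3.324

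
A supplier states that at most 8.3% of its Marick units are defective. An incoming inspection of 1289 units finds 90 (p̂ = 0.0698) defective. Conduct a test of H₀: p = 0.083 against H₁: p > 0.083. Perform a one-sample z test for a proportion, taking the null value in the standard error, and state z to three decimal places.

p̂ = 90/1289 = 0.069822.
Standard error under H₀: √(0.083×0.917/1289) = 0.007684.
z = (0.069822 − 0.083)/0.007684 = -0.013178/0.007684 = -1.715.

z = -1.715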